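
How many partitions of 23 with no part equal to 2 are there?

Systematic enumeration (by largest part, then next-largest, …) yields 463.

463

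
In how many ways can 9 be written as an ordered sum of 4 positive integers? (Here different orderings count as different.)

56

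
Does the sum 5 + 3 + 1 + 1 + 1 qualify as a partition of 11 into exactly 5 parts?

The parts sum to 11, and the condition 'there are exactly 5 summands' holds.

Yes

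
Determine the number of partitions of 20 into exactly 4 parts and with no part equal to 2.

37

There are too many to list fully; the first 12 (by largest part) are:
1,1,1,17
1,1,3,15
1,1,4,14
1,1,5,13
1,3,3,13
1,1,6,12
1,3,4,12
1,1,7,11
1,3,5,11
1,4,4,11
3,3,3,11
1,1,8,10
…and 25 more, for 37 total.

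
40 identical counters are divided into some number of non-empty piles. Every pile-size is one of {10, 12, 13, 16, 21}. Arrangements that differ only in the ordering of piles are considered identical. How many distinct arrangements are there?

2

The partitions of 40 that satisfy the conditions:
16 + 12 + 12
10 + 10 + 10 + 10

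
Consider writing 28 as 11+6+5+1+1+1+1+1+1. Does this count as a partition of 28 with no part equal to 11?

The parts sum to 28, and the condition 'no summand equals 11' is violated.

No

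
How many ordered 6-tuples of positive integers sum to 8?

21

By stars and bars with positive parts, the count is C(7,5) = 21.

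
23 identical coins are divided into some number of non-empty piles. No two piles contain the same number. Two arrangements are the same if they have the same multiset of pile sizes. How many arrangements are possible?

A full systematic count gives 104.

104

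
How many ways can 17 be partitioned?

297

A full systematic count gives 297.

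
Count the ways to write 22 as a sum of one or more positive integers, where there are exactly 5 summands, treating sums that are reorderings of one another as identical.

119

There are 119 such partitions.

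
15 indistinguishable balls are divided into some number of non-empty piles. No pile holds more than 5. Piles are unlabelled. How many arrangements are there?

84

A full systematic count gives 84.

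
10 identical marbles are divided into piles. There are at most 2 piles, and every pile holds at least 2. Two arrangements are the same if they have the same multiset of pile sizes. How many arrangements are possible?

5

Listing the qualifying partitions of 10:
10
8+2
7+3
6+4
5+5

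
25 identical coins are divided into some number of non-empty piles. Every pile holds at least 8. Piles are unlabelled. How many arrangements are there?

Enumerating:
25
8, 17
9, 16
10, 15
11, 14
12, 13
8, 8, 9
Counting gives 7.

7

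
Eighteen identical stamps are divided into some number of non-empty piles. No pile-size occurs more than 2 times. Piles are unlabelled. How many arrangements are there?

There are 135 such partitions.

135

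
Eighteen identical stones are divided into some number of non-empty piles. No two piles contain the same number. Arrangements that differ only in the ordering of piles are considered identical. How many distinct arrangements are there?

46

A partial list (first 12 by largest part):
18
17,1
16,2
15,3
15,2,1
14,4
14,3,1
13,5
13,4,1
13,3,2
12,6
12,5,1
…and 34 more, for 46 total.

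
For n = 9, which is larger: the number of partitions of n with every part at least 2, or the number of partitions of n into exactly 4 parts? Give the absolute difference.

Partitions of 9 with every part at least 2: 8.
Partitions of 9 into exactly 4 parts: 6.
|8 − 6| = 2.

2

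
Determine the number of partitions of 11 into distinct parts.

12

Enumerating:
11
10+1
9+2
8+3
8+2+1
7+4
7+3+1
6+5
6+4+1
6+3+2
5+4+2
5+3+2+1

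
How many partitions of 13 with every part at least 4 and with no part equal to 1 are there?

Enumerating:
13
9 + 4
8 + 5
7 + 6
5 + 4 + 4

5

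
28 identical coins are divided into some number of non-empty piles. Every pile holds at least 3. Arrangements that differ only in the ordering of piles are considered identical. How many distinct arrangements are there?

Enumerating by decreasing first part gives 230 partitions in all.

230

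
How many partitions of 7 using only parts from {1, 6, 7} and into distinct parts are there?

2

Listing the qualifying partitions of 7:
7
6,1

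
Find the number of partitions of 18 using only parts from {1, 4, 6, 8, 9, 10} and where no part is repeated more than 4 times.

17

The partitions of 18 that satisfy the conditions:
10 + 8
10 + 6 + 1 + 1
10 + 4 + 4
10 + 4 + 1 + 1 + 1 + 1
9 + 9
9 + 8 + 1
9 + 6 + 1 + 1 + 1
9 + 4 + 4 + 1
8 + 8 + 1 + 1
8 + 6 + 4
8 + 6 + 1 + 1 + 1 + 1
8 + 4 + 4 + 1 + 1
6 + 6 + 6
6 + 6 + 4 + 1 + 1
6 + 4 + 4 + 4
6 + 4 + 4 + 1 + 1 + 1 + 1
4 + 4 + 4 + 4 + 1 + 1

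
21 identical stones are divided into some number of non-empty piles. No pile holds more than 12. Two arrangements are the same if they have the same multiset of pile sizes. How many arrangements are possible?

725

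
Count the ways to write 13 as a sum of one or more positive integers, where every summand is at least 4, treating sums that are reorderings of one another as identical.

The partitions of 13 that satisfy the conditions:
13
9 + 4
8 + 5
7 + 6
5 + 4 + 4
Counting gives 5.

5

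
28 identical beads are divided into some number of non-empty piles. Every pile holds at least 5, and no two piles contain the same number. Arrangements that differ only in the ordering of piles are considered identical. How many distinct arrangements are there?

A partial list (first 12 by largest part):
28
5+23
6+22
7+21
8+20
9+19
10+18
11+17
5+6+17
12+16
5+7+16
13+15
…and 14 more, for 26 total.

26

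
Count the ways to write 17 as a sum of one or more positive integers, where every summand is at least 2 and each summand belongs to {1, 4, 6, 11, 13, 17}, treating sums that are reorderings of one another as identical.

3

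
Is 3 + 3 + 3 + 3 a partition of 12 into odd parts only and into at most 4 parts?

Yes

The parts sum to 12, and the condition 'every summand is odd' holds; the condition 'there are at most 4 summands' holds.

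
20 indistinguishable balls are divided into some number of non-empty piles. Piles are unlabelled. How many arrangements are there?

627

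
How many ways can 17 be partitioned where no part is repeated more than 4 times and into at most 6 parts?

160

Direct enumeration gives 160 partitions.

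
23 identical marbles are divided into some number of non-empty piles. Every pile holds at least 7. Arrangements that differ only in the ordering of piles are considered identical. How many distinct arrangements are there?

8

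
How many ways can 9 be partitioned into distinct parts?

The partitions of 9 that satisfy the conditions:
9
8, 1
7, 2
6, 3
6, 2, 1
5, 4
5, 3, 1
4, 3, 2

8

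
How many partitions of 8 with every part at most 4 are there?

The partitions of 8 that satisfy the conditions:
4, 4
1, 3, 4
2, 2, 4
1, 1, 2, 4
1, 1, 1, 1, 4
2, 3, 3
1, 1, 3, 3
1, 2, 2, 3
1, 1, 1, 2, 3
1, 1, 1, 1, 1, 3
2, 2, 2, 2
1, 1, 2, 2, 2
1, 1, 1, 1, 2, 2
1, 1, 1, 1, 1, 1, 2
1, 1, 1, 1, 1, 1, 1, 1

15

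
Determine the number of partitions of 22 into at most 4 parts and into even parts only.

A partial list (first 12 by largest part):
22
2+20
4+18
2+2+18
6+16
2+4+16
2+2+2+16
8+14
2+6+14
4+4+14
2+2+4+14
10+12
…and 15 more, for 27 total.

27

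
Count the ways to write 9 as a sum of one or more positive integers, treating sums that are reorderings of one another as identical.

30

A partial list (first 12 by largest part):
9
8 + 1
7 + 2
7 + 1 + 1
6 + 3
6 + 2 + 1
6 + 1 + 1 + 1
5 + 4
5 + 3 + 1
5 + 2 + 2
5 + 2 + 1 + 1
5 + 1 + 1 + 1 + 1
…and 18 more, for 30 total.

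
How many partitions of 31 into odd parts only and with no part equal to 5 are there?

Direct enumeration gives 175 partitions.

175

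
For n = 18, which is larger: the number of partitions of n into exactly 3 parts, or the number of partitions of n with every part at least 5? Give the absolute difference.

Partitions of 18 into exactly 3 parts: 27.
Partitions of 18 with every part at least 5: 9.
|27 − 9| = 18.

18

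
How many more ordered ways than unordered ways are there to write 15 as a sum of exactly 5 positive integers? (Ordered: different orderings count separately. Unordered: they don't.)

Ordered (compositions into 5 parts): C(14,4) = 1001.
Partitions of 15 into exactly 5 parts: 30.
Difference: 1001 − 30 = 971.

971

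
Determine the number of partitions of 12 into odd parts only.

Enumerating:
11,1
9,3
9,1,1,1
7,5
7,3,1,1
7,1,1,1,1,1
5,5,1,1
5,3,3,1
5,3,1,1,1,1
5,1,1,1,1,1,1,1
3,3,3,3
3,3,3,1,1,1
3,3,1,1,1,1,1,1
3,1,1,1,1,1,1,1,1,1
1,1,1,1,1,1,1,1,1,1,1,1

15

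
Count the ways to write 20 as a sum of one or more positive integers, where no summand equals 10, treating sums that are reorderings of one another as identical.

585

Direct enumeration gives 585 partitions.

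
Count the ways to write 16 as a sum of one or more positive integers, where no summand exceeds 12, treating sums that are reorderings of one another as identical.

There are 224 such partitions.

224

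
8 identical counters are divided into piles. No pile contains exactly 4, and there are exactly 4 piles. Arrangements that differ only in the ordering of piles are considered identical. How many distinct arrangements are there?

The partitions of 8 that satisfy the conditions:
5+1+1+1
3+3+1+1
3+2+2+1
2+2+2+2

4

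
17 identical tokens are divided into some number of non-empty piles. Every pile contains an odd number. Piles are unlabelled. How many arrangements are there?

There are too many to list fully; the first 12 (by largest part) are:
17
15, 1, 1
13, 3, 1
13, 1, 1, 1, 1
11, 5, 1
11, 3, 3
11, 3, 1, 1, 1
11, 1, 1, 1, 1, 1, 1
9, 7, 1
9, 5, 3
9, 5, 1, 1, 1
9, 3, 3, 1, 1
…and 26 more, for 38 total.

38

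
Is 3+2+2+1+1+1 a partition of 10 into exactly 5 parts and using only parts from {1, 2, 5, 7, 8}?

No

The parts sum to 10, and the condition 'there are exactly 5 summands' is violated.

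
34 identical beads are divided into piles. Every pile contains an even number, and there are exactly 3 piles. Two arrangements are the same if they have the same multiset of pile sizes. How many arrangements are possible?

The partitions of 34 that satisfy the conditions:
30 + 2 + 2
28 + 4 + 2
26 + 6 + 2
26 + 4 + 4
24 + 8 + 2
24 + 6 + 4
22 + 10 + 2
22 + 8 + 4
22 + 6 + 6
20 + 12 + 2
20 + 10 + 4
20 + 8 + 6
18 + 14 + 2
18 + 12 + 4
18 + 10 + 6
18 + 8 + 8
16 + 16 + 2
16 + 14 + 4
16 + 12 + 6
16 + 10 + 8
14 + 14 + 6
14 + 12 + 8
14 + 10 + 10
12 + 12 + 10
Counting gives 24.

24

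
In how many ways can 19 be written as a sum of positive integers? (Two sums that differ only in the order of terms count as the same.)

490

There are 490 such partitions.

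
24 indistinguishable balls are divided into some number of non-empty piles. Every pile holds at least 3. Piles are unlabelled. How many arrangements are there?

Direct enumeration gives 110 partitions.

110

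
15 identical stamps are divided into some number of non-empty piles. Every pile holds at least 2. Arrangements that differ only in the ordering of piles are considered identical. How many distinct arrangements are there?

41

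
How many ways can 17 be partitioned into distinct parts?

A partial list (first 12 by largest part):
17
16 + 1
15 + 2
14 + 3
14 + 2 + 1
13 + 4
13 + 3 + 1
12 + 5
12 + 4 + 1
12 + 3 + 2
11 + 6
11 + 5 + 1
…and 26 more, for 38 total.

38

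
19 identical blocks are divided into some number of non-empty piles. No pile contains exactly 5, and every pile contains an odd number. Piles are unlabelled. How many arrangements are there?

A partial list (first 12 by largest part):
19
1, 1, 17
1, 3, 15
1, 1, 1, 1, 15
3, 3, 13
1, 1, 1, 3, 13
1, 1, 1, 1, 1, 1, 13
1, 7, 11
1, 1, 3, 3, 11
1, 1, 1, 1, 1, 3, 11
1, 1, 1, 1, 1, 1, 1, 1, 11
1, 9, 9
…and 20 more, for 32 total.

32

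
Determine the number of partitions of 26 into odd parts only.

165

Counting exhaustively, 165 partitions satisfy the conditions.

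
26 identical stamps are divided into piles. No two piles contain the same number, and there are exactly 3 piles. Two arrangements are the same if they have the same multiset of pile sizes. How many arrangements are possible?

There are too many to list fully; the first 12 (by largest part) are:
23, 2, 1
22, 3, 1
21, 4, 1
21, 3, 2
20, 5, 1
20, 4, 2
19, 6, 1
19, 5, 2
19, 4, 3
18, 7, 1
18, 6, 2
18, 5, 3
…and 32 more, for 44 total.

44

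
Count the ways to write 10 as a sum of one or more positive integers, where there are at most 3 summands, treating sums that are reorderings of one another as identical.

Enumerating:
10
9 + 1
8 + 2
8 + 1 + 1
7 + 3
7 + 2 + 1
6 + 4
6 + 3 + 1
6 + 2 + 2
5 + 5
5 + 4 + 1
5 + 3 + 2
4 + 4 + 2
4 + 3 + 3

14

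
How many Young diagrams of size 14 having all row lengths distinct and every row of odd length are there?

They are:
13+1
11+3
9+5

3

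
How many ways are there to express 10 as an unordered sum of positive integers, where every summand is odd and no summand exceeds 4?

4

Enumerating:
3,3,3,1
3,3,1,1,1,1
3,1,1,1,1,1,1,1
1,1,1,1,1,1,1,1,1,1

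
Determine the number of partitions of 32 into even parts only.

231

There are 231 such partitions.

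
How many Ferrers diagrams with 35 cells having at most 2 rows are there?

The partitions of 35 that satisfy the conditions:
35
1 + 34
2 + 33
3 + 32
4 + 31
5 + 30
6 + 29
7 + 28
8 + 27
9 + 26
10 + 25
11 + 24
12 + 23
13 + 22
14 + 21
15 + 20
16 + 19
17 + 18

18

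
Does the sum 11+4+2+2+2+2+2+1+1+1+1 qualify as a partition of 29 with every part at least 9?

The parts sum to 29, and the condition 'every summand is at least 9' is violated.

No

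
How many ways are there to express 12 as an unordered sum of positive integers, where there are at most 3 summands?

19

Enumerating:
12
11 + 1
10 + 2
10 + 1 + 1
9 + 3
9 + 2 + 1
8 + 4
8 + 3 + 1
8 + 2 + 2
7 + 5
7 + 4 + 1
7 + 3 + 2
6 + 6
6 + 5 + 1
6 + 4 + 2
6 + 3 + 3
5 + 5 + 2
5 + 4 + 3
4 + 4 + 4
That's 19 in total.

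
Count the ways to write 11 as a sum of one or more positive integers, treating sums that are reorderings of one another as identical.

56

A partial list (first 12 by largest part):
11
1 + 10
2 + 9
1 + 1 + 9
3 + 8
1 + 2 + 8
1 + 1 + 1 + 8
4 + 7
1 + 3 + 7
2 + 2 + 7
1 + 1 + 2 + 7
1 + 1 + 1 + 1 + 7
…and 44 more, for 56 total.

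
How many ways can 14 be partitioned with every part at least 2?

There are too many to list fully; the first 12 (by largest part) are:
14
12,2
11,3
10,4
10,2,2
9,5
9,3,2
8,6
8,4,2
8,3,3
8,2,2,2
7,7
…and 22 more, for 34 total.

34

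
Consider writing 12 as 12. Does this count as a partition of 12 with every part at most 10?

The parts sum to 12, and the condition 'no summand exceeds 10' is violated.

No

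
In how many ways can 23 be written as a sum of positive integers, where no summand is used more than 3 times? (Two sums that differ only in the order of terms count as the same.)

There are 592 such partitions.

592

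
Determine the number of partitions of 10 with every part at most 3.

Listing the qualifying partitions of 10:
3+3+3+1
3+3+2+2
3+3+2+1+1
3+3+1+1+1+1
3+2+2+2+1
3+2+2+1+1+1
3+2+1+1+1+1+1
3+1+1+1+1+1+1+1
2+2+2+2+2
2+2+2+2+1+1
2+2+2+1+1+1+1
2+2+1+1+1+1+1+1
2+1+1+1+1+1+1+1+1
1+1+1+1+1+1+1+1+1+1
That's 14 in total.

14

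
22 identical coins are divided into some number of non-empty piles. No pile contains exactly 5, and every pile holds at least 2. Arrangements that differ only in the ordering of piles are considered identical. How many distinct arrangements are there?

Enumerating by decreasing first part gives 144 partitions in all.

144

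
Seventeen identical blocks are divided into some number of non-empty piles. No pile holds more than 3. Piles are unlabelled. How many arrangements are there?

There are too many to list fully; the first 12 (by largest part) are:
3+3+3+3+3+2
3+3+3+3+3+1+1
3+3+3+3+2+2+1
3+3+3+3+2+1+1+1
3+3+3+3+1+1+1+1+1
3+3+3+2+2+2+2
3+3+3+2+2+2+1+1
3+3+3+2+2+1+1+1+1
3+3+3+2+1+1+1+1+1+1
3+3+3+1+1+1+1+1+1+1+1
3+3+2+2+2+2+2+1
3+3+2+2+2+2+1+1+1
…and 21 more, for 33 total.

33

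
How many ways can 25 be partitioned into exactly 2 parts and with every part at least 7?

6

The partitions of 25 that satisfy the conditions:
18, 7
17, 8
16, 9
15, 10
14, 11
13, 12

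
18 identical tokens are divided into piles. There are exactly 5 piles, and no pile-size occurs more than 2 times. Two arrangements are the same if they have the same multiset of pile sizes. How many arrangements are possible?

A partial list (first 12 by largest part):
12+2+2+1+1
11+3+2+1+1
10+4+2+1+1
10+3+3+1+1
10+3+2+2+1
9+5+2+1+1
9+4+3+1+1
9+4+2+2+1
9+3+3+2+1
8+6+2+1+1
8+5+3+1+1
8+5+2+2+1
…and 24 more, for 36 total.

36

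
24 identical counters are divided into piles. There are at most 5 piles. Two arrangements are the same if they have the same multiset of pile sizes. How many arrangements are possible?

There are 333 such partitions.

333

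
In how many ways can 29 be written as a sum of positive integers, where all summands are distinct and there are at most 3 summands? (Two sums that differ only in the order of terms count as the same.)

There are 71 such partitions.

71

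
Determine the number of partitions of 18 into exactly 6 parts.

A partial list (first 12 by largest part):
1, 1, 1, 1, 1, 13
1, 1, 1, 1, 2, 12
1, 1, 1, 1, 3, 11
1, 1, 1, 2, 2, 11
1, 1, 1, 1, 4, 10
1, 1, 1, 2, 3, 10
1, 1, 2, 2, 2, 10
1, 1, 1, 1, 5, 9
1, 1, 1, 2, 4, 9
1, 1, 1, 3, 3, 9
1, 1, 2, 2, 3, 9
1, 2, 2, 2, 2, 9
…and 46 more, for 58 total.

58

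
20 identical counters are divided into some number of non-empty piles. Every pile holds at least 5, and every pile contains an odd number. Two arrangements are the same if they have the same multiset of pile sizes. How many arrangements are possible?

4

They are:
15,5
13,7
11,9
5,5,5,5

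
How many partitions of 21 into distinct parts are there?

Enumerating by decreasing first part gives 76 partitions in all.

76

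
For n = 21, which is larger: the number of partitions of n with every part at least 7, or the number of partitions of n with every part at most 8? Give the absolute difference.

519

Partitions of 21 with every part at least 7: 6.
Partitions of 21 with every part at most 8: 525.
|6 − 525| = 519.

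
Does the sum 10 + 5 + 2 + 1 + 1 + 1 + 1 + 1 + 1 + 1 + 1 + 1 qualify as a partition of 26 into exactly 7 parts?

The parts sum to 26, and the condition 'there are exactly 7 summands' is violated.

No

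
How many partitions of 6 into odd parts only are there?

The partitions of 6 that satisfy the conditions:
5, 1
3, 3
3, 1, 1, 1
1, 1, 1, 1, 1, 1
That's 4 in total.

4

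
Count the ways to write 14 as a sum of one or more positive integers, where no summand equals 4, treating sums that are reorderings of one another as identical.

A full systematic count gives 93.

93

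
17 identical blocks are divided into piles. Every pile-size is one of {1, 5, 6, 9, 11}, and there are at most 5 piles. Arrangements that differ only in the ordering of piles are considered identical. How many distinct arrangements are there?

Enumerating:
11, 6
11, 5, 1
9, 6, 1, 1
9, 5, 1, 1, 1
6, 6, 5
6, 5, 5, 1
5, 5, 5, 1, 1

7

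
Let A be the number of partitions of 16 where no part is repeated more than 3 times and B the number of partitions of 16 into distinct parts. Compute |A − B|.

100

Partitions of 16 where no part is repeated more than 3 times: 132.
Partitions of 16 into distinct parts: 32.
|132 − 32| = 100.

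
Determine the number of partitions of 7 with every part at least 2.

Enumerating:
7
5+2
4+3
3+2+2

4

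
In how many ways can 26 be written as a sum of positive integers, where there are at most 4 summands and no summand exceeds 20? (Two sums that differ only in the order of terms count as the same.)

190

Direct enumeration gives 190 partitions.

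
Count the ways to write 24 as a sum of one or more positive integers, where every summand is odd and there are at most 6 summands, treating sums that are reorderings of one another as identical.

55

There are too many to list fully; the first 12 (by largest part) are:
1,23
3,21
1,1,1,21
5,19
1,1,3,19
1,1,1,1,1,19
7,17
1,1,5,17
1,3,3,17
1,1,1,1,3,17
9,15
1,1,7,15
…and 43 more, for 55 total.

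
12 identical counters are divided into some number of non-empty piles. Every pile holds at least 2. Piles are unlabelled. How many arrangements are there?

21

They are:
12
10,2
9,3
8,4
8,2,2
7,5
7,3,2
6,6
6,4,2
6,3,3
6,2,2,2
5,5,2
5,4,3
5,3,2,2
4,4,4
4,4,2,2
4,3,3,2
4,2,2,2,2
3,3,3,3
3,3,2,2,2
2,2,2,2,2,2
That's 21 in total.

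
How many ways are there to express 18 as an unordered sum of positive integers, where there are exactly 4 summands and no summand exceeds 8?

24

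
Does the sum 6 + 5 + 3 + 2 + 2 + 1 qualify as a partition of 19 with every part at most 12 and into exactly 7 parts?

The parts sum to 19, and the condition 'there are exactly 7 summands' is violated.

No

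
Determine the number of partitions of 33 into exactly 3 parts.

91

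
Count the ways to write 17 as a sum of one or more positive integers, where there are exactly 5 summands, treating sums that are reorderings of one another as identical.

There are too many to list fully; the first 12 (by largest part) are:
13,1,1,1,1
12,2,1,1,1
11,3,1,1,1
11,2,2,1,1
10,4,1,1,1
10,3,2,1,1
10,2,2,2,1
9,5,1,1,1
9,4,2,1,1
9,3,3,1,1
9,3,2,2,1
9,2,2,2,2
…and 35 more, for 47 total.

47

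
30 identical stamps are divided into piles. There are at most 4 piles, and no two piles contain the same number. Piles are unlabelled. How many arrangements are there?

There are 184 such partitions.

184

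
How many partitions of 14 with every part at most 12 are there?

Enumerating by decreasing first part gives 133 partitions in all.

133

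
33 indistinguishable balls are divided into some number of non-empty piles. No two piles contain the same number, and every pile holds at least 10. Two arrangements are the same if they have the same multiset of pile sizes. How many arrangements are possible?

9

They are:
33
10,23
11,22
12,21
13,20
14,19
15,18
16,17
10,11,12
That's 9 in total.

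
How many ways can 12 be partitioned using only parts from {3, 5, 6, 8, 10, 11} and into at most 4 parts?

3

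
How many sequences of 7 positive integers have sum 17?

8008

By stars and bars with positive parts, the count is C(16,6) = 8008.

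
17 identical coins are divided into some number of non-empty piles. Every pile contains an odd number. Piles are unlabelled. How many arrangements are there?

38

There are too many to list fully; the first 12 (by largest part) are:
17
15,1,1
13,3,1
13,1,1,1,1
11,5,1
11,3,3
11,3,1,1,1
11,1,1,1,1,1,1
9,7,1
9,5,3
9,5,1,1,1
9,3,3,1,1
…and 26 more, for 38 total.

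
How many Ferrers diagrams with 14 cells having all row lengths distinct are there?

22

Enumerating:
14
13+1
12+2
11+3
11+2+1
10+4
10+3+1
9+5
9+4+1
9+3+2
8+6
8+5+1
8+4+2
8+3+2+1
7+6+1
7+5+2
7+4+3
7+4+2+1
6+5+3
6+5+2+1
6+4+3+1
5+4+3+2
That's 22 in total.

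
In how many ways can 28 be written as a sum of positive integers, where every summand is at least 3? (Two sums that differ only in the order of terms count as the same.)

Direct enumeration gives 230 partitions.

230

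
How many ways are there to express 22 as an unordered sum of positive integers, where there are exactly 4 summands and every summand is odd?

18

Listing the qualifying partitions of 22:
1 + 1 + 1 + 19
1 + 1 + 3 + 17
1 + 1 + 5 + 15
1 + 3 + 3 + 15
1 + 1 + 7 + 13
1 + 3 + 5 + 13
3 + 3 + 3 + 13
1 + 1 + 9 + 11
1 + 3 + 7 + 11
1 + 5 + 5 + 11
3 + 3 + 5 + 11
1 + 3 + 9 + 9
1 + 5 + 7 + 9
3 + 3 + 7 + 9
3 + 5 + 5 + 9
1 + 7 + 7 + 7
3 + 5 + 7 + 7
5 + 5 + 5 + 7
Counting gives 18.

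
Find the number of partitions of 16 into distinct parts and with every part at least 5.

The partitions of 16 that satisfy the conditions:
16
11, 5
10, 6
9, 7

4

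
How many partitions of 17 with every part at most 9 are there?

A full systematic count gives 252.

252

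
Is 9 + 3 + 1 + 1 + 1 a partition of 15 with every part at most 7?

No

The parts sum to 15, and the condition 'no summand exceeds 7' is violated.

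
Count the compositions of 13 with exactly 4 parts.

220

Equivalently, choose which 3 of the 12 gaps become plus signs: C(12,3) = 220.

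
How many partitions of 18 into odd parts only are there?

A partial list (first 12 by largest part):
17,1
15,3
15,1,1,1
13,5
13,3,1,1
13,1,1,1,1,1
11,7
11,5,1,1
11,3,3,1
11,3,1,1,1,1
11,1,1,1,1,1,1,1
9,9
…and 34 more, for 46 total.

46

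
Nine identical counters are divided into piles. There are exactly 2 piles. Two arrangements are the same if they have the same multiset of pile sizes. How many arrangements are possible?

4

Enumerating:
1, 8
2, 7
3, 6
4, 5
Counting gives 4.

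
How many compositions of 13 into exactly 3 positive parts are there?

By stars and bars with positive parts, the count is C(12,2) = 66.

66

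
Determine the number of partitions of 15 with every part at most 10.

164

There are 164 such partitions.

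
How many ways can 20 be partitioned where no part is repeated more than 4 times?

409

Enumerating by decreasing first part gives 409 partitions in all.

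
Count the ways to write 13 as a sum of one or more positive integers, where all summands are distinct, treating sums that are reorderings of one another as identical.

Enumerating:
13
1, 12
2, 11
3, 10
1, 2, 10
4, 9
1, 3, 9
5, 8
1, 4, 8
2, 3, 8
6, 7
1, 5, 7
2, 4, 7
1, 2, 3, 7
2, 5, 6
3, 4, 6
1, 2, 4, 6
1, 3, 4, 5

18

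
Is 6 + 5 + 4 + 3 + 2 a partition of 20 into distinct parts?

Yes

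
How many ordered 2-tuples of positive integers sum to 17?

Place 1 bars in the 16 internal gaps of a row of 17 dots: C(16,1) = 16.

16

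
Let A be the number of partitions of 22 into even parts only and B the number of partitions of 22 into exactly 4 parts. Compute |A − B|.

28

Partitions of 22 into even parts only: 56.
Partitions of 22 into exactly 4 parts: 84.
|56 − 84| = 28.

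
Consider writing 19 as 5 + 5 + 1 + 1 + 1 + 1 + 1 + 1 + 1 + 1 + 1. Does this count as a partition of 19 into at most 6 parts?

No

The parts sum to 19, and the condition 'there are at most 6 summands' is violated.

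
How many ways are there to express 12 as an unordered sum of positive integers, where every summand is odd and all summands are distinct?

3

They are:
11 + 1
9 + 3
7 + 5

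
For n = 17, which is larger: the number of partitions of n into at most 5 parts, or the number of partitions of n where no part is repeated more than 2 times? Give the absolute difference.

Partitions of 17 into at most 5 parts: 119.
Partitions of 17 where no part is repeated more than 2 times: 108.
|119 − 108| = 11.

11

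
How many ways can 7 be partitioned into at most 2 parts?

4

They are:
7
6, 1
5, 2
4, 3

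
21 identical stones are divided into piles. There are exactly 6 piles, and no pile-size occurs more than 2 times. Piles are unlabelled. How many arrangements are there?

44

There are too many to list fully; the first 12 (by largest part) are:
1,1,2,2,3,12
1,1,2,2,4,11
1,1,2,3,3,11
1,1,2,2,5,10
1,1,2,3,4,10
1,2,2,3,3,10
1,1,2,2,6,9
1,1,2,3,5,9
1,1,2,4,4,9
1,1,3,3,4,9
1,2,2,3,4,9
1,1,2,2,7,8
…and 32 more, for 44 total.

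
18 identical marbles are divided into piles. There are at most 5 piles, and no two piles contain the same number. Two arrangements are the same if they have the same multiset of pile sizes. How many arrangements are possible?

46

There are too many to list fully; the first 12 (by largest part) are:
18
17, 1
16, 2
15, 3
15, 2, 1
14, 4
14, 3, 1
13, 5
13, 4, 1
13, 3, 2
12, 6
12, 5, 1
…and 34 more, for 46 total.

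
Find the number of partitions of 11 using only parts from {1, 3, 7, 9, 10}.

8

Listing the qualifying partitions of 11:
10+1
9+1+1
7+3+1
7+1+1+1+1
3+3+3+1+1
3+3+1+1+1+1+1
3+1+1+1+1+1+1+1+1
1+1+1+1+1+1+1+1+1+1+1
Counting gives 8.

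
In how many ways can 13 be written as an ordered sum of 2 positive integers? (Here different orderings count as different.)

12

Equivalently, choose which 1 of the 12 gaps become plus signs: C(12,1) = 12.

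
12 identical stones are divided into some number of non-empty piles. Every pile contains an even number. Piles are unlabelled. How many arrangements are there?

Enumerating:
12
10,2
8,4
8,2,2
6,6
6,4,2
6,2,2,2
4,4,4
4,4,2,2
4,2,2,2,2
2,2,2,2,2,2
That's 11 in total.

11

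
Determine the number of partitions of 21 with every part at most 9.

598

Direct enumeration gives 598 partitions.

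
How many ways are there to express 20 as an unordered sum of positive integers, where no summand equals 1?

137

There are 137 such partitions.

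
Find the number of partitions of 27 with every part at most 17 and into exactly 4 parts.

127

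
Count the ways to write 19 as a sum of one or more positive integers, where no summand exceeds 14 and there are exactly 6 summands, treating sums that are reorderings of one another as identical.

71

Counting exhaustively, 71 partitions satisfy the conditions.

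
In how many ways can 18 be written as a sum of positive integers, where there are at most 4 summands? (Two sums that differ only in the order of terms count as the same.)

84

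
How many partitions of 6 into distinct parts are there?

4

Enumerating:
6
5+1
4+2
3+2+1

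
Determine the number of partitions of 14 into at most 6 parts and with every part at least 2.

A partial list (first 12 by largest part):
14
12, 2
11, 3
10, 4
10, 2, 2
9, 5
9, 3, 2
8, 6
8, 4, 2
8, 3, 3
8, 2, 2, 2
7, 7
…and 21 more, for 33 total.

33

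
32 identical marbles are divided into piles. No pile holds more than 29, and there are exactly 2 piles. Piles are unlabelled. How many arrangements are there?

14

Listing the qualifying partitions of 32:
29 + 3
28 + 4
27 + 5
26 + 6
25 + 7
24 + 8
23 + 9
22 + 10
21 + 11
20 + 12
19 + 13
18 + 14
17 + 15
16 + 16
That's 14 in total.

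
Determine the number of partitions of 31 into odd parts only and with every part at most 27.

338

Systematic enumeration (by largest part, then next-largest, …) yields 338.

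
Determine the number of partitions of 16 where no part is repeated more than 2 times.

Systematic enumeration (by largest part, then next-largest, …) yields 89.

89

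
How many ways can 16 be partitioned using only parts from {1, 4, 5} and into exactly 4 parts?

Enumerating:
1,5,5,5
4,4,4,4
Counting gives 2.

2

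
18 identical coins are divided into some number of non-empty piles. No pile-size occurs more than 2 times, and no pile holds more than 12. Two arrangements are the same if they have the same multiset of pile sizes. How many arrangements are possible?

Counting exhaustively, 120 partitions satisfy the conditions.

120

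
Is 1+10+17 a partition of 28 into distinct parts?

Yes

The parts sum to 28, and the condition 'all summands are distinct' holds.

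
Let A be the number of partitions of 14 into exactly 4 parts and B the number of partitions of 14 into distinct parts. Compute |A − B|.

Partitions of 14 into exactly 4 parts: 23.
Partitions of 14 into distinct parts: 22.
|23 − 22| = 1.

1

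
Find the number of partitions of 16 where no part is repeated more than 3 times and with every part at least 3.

19

Listing the qualifying partitions of 16:
16
13, 3
12, 4
11, 5
10, 6
10, 3, 3
9, 7
9, 4, 3
8, 8
8, 5, 3
8, 4, 4
7, 6, 3
7, 5, 4
7, 3, 3, 3
6, 6, 4
6, 5, 5
6, 4, 3, 3
5, 5, 3, 3
5, 4, 4, 3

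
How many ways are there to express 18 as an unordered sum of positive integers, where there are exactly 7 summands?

49

A partial list (first 12 by largest part):
12+1+1+1+1+1+1
11+2+1+1+1+1+1
10+3+1+1+1+1+1
10+2+2+1+1+1+1
9+4+1+1+1+1+1
9+3+2+1+1+1+1
9+2+2+2+1+1+1
8+5+1+1+1+1+1
8+4+2+1+1+1+1
8+3+3+1+1+1+1
8+3+2+2+1+1+1
8+2+2+2+2+1+1
…and 37 more, for 49 total.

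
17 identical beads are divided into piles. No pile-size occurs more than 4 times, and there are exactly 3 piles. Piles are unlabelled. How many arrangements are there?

Listing the qualifying partitions of 17:
1+1+15
1+2+14
1+3+13
2+2+13
1+4+12
2+3+12
1+5+11
2+4+11
3+3+11
1+6+10
2+5+10
3+4+10
1+7+9
2+6+9
3+5+9
4+4+9
1+8+8
2+7+8
3+6+8
4+5+8
3+7+7
4+6+7
5+5+7
5+6+6

24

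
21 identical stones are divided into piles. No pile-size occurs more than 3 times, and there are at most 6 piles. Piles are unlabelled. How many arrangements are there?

Direct enumeration gives 306 partitions.

306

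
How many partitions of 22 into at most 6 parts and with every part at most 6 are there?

A partial list (first 12 by largest part):
6, 6, 6, 4
6, 6, 6, 3, 1
6, 6, 6, 2, 2
6, 6, 6, 2, 1, 1
6, 6, 5, 5
6, 6, 5, 4, 1
6, 6, 5, 3, 2
6, 6, 5, 3, 1, 1
6, 6, 5, 2, 2, 1
6, 6, 4, 4, 2
6, 6, 4, 4, 1, 1
6, 6, 4, 3, 3
…and 36 more, for 48 total.

48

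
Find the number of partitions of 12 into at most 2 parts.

7

Enumerating:
12
11 + 1
10 + 2
9 + 3
8 + 4
7 + 5
6 + 6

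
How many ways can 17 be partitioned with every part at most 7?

201

Counting exhaustively, 201 partitions satisfy the conditions.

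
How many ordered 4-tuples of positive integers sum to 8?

35

A composition of 8 into 4 positive parts is chosen by placing 3 dividers among the 7 gaps between 8 units: C(7,3) = 35.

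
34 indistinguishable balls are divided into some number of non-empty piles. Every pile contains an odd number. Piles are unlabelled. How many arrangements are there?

512

There are 512 such partitions.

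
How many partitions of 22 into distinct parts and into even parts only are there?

They are:
22
20,2
18,4
16,6
16,4,2
14,8
14,6,2
12,10
12,8,2
12,6,4
10,8,4
10,6,4,2

12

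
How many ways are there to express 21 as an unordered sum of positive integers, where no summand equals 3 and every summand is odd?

30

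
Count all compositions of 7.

64

There are 6 gaps and each independently is a cut or not, giving 2^6 = 64.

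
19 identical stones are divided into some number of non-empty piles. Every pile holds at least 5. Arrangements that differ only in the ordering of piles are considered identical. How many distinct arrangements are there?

Listing the qualifying partitions of 19:
19
14,5
13,6
12,7
11,8
10,9
9,5,5
8,6,5
7,7,5
7,6,6

10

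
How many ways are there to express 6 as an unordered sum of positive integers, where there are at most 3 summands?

Listing the qualifying partitions of 6:
6
5+1
4+2
4+1+1
3+3
3+2+1
2+2+2
That's 7 in total.

7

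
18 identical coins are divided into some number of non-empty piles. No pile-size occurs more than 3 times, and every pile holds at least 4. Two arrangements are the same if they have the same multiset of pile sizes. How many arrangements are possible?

Enumerating:
18
14 + 4
13 + 5
12 + 6
11 + 7
10 + 8
10 + 4 + 4
9 + 9
9 + 5 + 4
8 + 6 + 4
8 + 5 + 5
7 + 7 + 4
7 + 6 + 5
6 + 6 + 6
6 + 4 + 4 + 4
5 + 5 + 4 + 4
Counting gives 16.

16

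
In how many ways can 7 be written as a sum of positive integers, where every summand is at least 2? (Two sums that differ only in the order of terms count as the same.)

They are:
7
5, 2
4, 3
3, 2, 2
Counting gives 4.

4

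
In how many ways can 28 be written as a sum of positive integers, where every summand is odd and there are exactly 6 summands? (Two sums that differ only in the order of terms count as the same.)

A partial list (first 12 by largest part):
23, 1, 1, 1, 1, 1
21, 3, 1, 1, 1, 1
19, 5, 1, 1, 1, 1
19, 3, 3, 1, 1, 1
17, 7, 1, 1, 1, 1
17, 5, 3, 1, 1, 1
17, 3, 3, 3, 1, 1
15, 9, 1, 1, 1, 1
15, 7, 3, 1, 1, 1
15, 5, 5, 1, 1, 1
15, 5, 3, 3, 1, 1
15, 3, 3, 3, 3, 1
…and 32 more, for 44 total.

44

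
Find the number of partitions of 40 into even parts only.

Systematic enumeration (by largest part, then next-largest, …) yields 627.

627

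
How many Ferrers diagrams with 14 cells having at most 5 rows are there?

There are too many to list fully; the first 12 (by largest part) are:
14
1,13
2,12
1,1,12
3,11
1,2,11
1,1,1,11
4,10
1,3,10
2,2,10
1,1,2,10
1,1,1,1,10
…and 58 more, for 70 total.

70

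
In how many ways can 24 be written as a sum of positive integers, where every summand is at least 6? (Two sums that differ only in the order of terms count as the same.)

16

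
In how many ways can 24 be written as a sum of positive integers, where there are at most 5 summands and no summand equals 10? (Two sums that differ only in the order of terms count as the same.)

There are 286 such partitions.

286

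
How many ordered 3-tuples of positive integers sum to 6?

10

Place 2 bars in the 5 internal gaps of a row of 6 dots: C(5,2) = 10.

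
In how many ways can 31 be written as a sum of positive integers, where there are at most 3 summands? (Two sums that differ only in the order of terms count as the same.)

Direct enumeration gives 96 partitions.

96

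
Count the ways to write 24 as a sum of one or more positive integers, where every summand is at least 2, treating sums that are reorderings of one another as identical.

A full systematic count gives 320.

320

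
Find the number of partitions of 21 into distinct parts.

76

There are 76 such partitions.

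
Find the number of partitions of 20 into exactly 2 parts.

10

They are:
1+19
2+18
3+17
4+16
5+15
6+14
7+13
8+12
9+11
10+10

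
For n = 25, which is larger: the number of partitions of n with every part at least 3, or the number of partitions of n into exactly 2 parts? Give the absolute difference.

Partitions of 25 with every part at least 3: 130.
Partitions of 25 into exactly 2 parts: 12.
|130 − 12| = 118.

118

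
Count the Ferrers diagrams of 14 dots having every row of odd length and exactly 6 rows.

5

The partitions of 14 that satisfy the conditions:
1 + 1 + 1 + 1 + 1 + 9
1 + 1 + 1 + 1 + 3 + 7
1 + 1 + 1 + 1 + 5 + 5
1 + 1 + 1 + 3 + 3 + 5
1 + 1 + 3 + 3 + 3 + 3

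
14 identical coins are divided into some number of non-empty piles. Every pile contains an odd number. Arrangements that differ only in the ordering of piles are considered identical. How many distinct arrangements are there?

22

They are:
13,1
11,3
11,1,1,1
9,5
9,3,1,1
9,1,1,1,1,1
7,7
7,5,1,1
7,3,3,1
7,3,1,1,1,1
7,1,1,1,1,1,1,1
5,5,3,1
5,5,1,1,1,1
5,3,3,3
5,3,3,1,1,1
5,3,1,1,1,1,1,1
5,1,1,1,1,1,1,1,1,1
3,3,3,3,1,1
3,3,3,1,1,1,1,1
3,3,1,1,1,1,1,1,1,1
3,1,1,1,1,1,1,1,1,1,1,1
1,1,1,1,1,1,1,1,1,1,1,1,1,1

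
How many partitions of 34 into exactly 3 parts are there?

96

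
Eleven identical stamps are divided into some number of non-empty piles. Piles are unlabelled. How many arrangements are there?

A partial list (first 12 by largest part):
11
10,1
9,2
9,1,1
8,3
8,2,1
8,1,1,1
7,4
7,3,1
7,2,2
7,2,1,1
7,1,1,1,1
…and 44 more, for 56 total.

56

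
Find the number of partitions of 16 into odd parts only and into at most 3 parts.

Enumerating:
15 + 1
13 + 3
11 + 5
9 + 7
That's 4 in total.

4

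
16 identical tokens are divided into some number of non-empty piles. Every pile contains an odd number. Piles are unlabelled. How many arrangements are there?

32

There are too many to list fully; the first 12 (by largest part) are:
15,1
13,3
13,1,1,1
11,5
11,3,1,1
11,1,1,1,1,1
9,7
9,5,1,1
9,3,3,1
9,3,1,1,1,1
9,1,1,1,1,1,1,1
7,7,1,1
…and 20 more, for 32 total.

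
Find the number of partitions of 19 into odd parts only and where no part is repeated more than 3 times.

Enumerating:
19
17 + 1 + 1
15 + 3 + 1
13 + 5 + 1
13 + 3 + 3
13 + 3 + 1 + 1 + 1
11 + 7 + 1
11 + 5 + 3
11 + 5 + 1 + 1 + 1
11 + 3 + 3 + 1 + 1
9 + 9 + 1
9 + 7 + 3
9 + 7 + 1 + 1 + 1
9 + 5 + 5
9 + 5 + 3 + 1 + 1
9 + 3 + 3 + 3 + 1
7 + 7 + 5
7 + 7 + 3 + 1 + 1
7 + 5 + 5 + 1 + 1
7 + 5 + 3 + 3 + 1
7 + 3 + 3 + 3 + 1 + 1 + 1
5 + 5 + 5 + 3 + 1
5 + 5 + 3 + 3 + 3
5 + 5 + 3 + 3 + 1 + 1 + 1
That's 24 in total.

24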